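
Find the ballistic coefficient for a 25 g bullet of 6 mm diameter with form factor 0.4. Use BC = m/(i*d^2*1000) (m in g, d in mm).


BC = m/(i*d^2*1000) = 25/(0.4 * 6^2 * 1000) = 0.001736

0.001736


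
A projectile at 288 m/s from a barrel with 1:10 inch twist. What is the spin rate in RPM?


twist_m = 10*0.0254 = 0.254 m
spin = v/twist = 288/0.254 = 1133.858 rev/s
RPM = spin*60 = 1133.858*60 ≈ 68031 RPM

68031 RPM


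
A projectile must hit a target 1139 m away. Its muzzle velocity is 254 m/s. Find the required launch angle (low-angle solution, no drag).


sin(2*theta) = R*g/v0^2 = 1139*9.81/254^2 = 0.173191, theta = arcsin(0.173191)/2 = 4.987°

4.987 degrees


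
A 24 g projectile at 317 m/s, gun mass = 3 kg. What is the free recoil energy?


v_r = m_p*v_p/m_gun = 0.024*317/3 = 2.536 m/s, E_r = 0.5*m_gun*v_r^2 = 0.5*3*2.536^2 = 9.647 J

9.647 J


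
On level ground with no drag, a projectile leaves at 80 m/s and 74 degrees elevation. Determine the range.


R = v0^2 * sin(2*theta) / g = 80^2 * sin(2*74°) / 9.81 = 345.7 m

345.7 m


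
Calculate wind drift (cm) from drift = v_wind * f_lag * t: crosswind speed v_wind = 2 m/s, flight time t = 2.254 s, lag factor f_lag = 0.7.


drift = v_wind * lag * t = 2 * 0.7 * 2.254 = 3.1556 m ≈ 315.6 cm

315.6 cm


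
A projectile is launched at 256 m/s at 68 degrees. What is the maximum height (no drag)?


H = (v0*sin(theta))^2 / (2g) = (256*sin(68°))^2 / (2*9.81) = 2872 m

2872 m


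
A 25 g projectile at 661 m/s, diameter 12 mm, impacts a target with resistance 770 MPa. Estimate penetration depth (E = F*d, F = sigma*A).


A = pi*(d/2)^2 = pi*(12/2)^2 = 113.097 mm^2
E = 0.5*m*v^2 = 0.5*0.025*661^2 = 5461.51 J
depth = E/(sigma*A) = 5461.51 J / (770 MPa * 113.097 mm^2) = 5461.51/(770 * 113.097) m = 0.0627148 m ≈ 62.71 mm

62.71 mm


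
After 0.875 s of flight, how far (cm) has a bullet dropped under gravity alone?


drop = 0.5*g*t^2 = 0.5*9.81*0.875^2 = 3.75539 m ≈ 375.5 cm

375.5 cm


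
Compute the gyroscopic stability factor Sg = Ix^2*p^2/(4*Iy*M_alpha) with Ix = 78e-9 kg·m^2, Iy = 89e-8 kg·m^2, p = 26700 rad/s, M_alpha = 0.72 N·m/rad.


Sg = Ix^2 * p^2 / (4 * Iy * M_alpha) = (78e-9)^2 * 26700^2 / (4 * 89e-8 * 0.72) = 1.692

1.692


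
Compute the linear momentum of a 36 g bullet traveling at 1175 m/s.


p = m*v = 0.036*1175 = 42.3 kg·m/s

42.3 kg·m/s


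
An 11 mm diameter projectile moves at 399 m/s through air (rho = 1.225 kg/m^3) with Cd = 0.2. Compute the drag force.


A = pi*(d/2)^2 = pi*(11/2000)^2 = 9.50332e-05 m^2
Fd = 0.5*Cd*rho*A*v^2 = 0.5*0.2*1.225*9.50332e-05*399^2 = 1.853 N

1.853 N


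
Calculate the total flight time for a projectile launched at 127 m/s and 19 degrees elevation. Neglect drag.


T = 2*v0*sin(theta)/g = 2*127*sin(19°)/9.81 = 8.43 s

8.43 s


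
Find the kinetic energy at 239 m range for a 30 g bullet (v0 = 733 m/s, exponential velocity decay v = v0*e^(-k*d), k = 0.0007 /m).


v = v0*exp(-k*d) = 733*exp(-0.0007*239) = 620.078 m/s
E = 0.5*m*v^2 = 0.5*0.03*620.078^2 = 5767 J

5767 J


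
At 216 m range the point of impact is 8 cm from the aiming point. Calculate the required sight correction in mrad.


1 mrad subtends 1 cm per 10 m of range, so adj = error_cm / (dist_m / 10) = 8 / (216/10) = 0.3704 mrad

0.3704 mrad


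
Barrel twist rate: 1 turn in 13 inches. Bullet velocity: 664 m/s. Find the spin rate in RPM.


twist_m = 13*0.0254 = 0.3302 m
spin = v/twist = 664/0.3302 = 2010.902 rev/s
RPM = spin*60 = 2010.902*60 ≈ 120654 RPM

120654 RPM


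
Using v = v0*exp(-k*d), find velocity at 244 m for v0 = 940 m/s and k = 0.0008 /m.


v = v0*exp(-k*d) = 940*exp(-0.0008*244) = 773.3 m/s

773.3 m/s


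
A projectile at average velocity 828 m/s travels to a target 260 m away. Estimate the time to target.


t = d/v = 260/828 = 0.314 s

0.314 s


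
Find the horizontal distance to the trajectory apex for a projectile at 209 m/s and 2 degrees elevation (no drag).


R = v0^2*sin(2*theta)/g = 209^2*sin(2*2°)/9.81 = 310.605 m
apex_dist = R/2 = 310.605/2 = 155.3 m

155.3 m


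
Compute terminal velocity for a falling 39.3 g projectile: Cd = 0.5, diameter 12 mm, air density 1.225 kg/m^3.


A = pi*(d/2)^2 = pi*(12/2000)^2 = 1.13097e-04 m^2
vt = sqrt(2mg/(Cd*rho*A)) = sqrt(2*0.0393*9.81/(0.5 * 1.225 * 1.13097e-04)) = 105.5 m/s

105.5 m/s


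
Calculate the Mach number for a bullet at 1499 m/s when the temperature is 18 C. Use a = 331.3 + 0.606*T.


a = 331.3 + 0.606*(18) = 342.208 m/s
M = v/a = 1499/342.208 = 4.38

4.38


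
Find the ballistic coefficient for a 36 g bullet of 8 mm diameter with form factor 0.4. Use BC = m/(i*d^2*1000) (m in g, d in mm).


BC = m/(i*d^2*1000) = 36/(0.4 * 8^2 * 1000) = 0.001406

0.001406


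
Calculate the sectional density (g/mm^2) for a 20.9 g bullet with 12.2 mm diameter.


SD = m/d^2 = 20.9/12.2^2 = 0.1404 g/mm^2

0.1404 g/mm^2


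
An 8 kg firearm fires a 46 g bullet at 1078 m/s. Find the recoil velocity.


v_recoil = m_p * v_p / m_gun = 0.046 * 1078 / 8 = 6.199 m/s

6.199 m/s


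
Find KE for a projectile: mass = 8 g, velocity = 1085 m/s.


E = 0.5*m*v^2 = 0.5*0.008*1085^2 = 4709 J

4709 J


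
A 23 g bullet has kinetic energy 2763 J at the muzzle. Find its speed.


v = sqrt(2*E/m) = sqrt(2*2763/0.023) = 490.2 m/s

490.2 m/s


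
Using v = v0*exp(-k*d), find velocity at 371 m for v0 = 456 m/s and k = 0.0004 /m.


v = v0*exp(-k*d) = 456*exp(-0.0004*371) = 393.1 m/s

393.1 m/s


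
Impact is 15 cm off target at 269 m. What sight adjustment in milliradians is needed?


1 mrad subtends 1 cm per 10 m of range, so adj = error_cm / (dist_m / 10) = 15 / (269/10) = 0.5576 mrad

0.5576 mrad


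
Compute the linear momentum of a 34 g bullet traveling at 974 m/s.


p = m*v = 0.034*974 = 33.12 kg·m/s

33.12 kg·m/s


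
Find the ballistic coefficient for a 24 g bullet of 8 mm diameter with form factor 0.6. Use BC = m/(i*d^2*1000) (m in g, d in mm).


BC = m/(i*d^2*1000) = 24/(0.6 * 8^2 * 1000) = 0.000625

0.000625


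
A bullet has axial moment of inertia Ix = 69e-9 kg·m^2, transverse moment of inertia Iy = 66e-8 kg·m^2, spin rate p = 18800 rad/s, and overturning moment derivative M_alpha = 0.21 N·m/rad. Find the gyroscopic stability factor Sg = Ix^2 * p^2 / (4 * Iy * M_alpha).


Sg = Ix^2 * p^2 / (4 * Iy * M_alpha) = (69e-9)^2 * 18800^2 / (4 * 66e-8 * 0.21) = 3.035

3.035


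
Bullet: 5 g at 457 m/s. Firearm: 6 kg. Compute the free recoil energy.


v_r = m_p*v_p/m_gun = 0.005*457/6 = 0.380833 m/s, E_r = 0.5*m_gun*v_r^2 = 0.5*6*0.380833^2 = 0.4351 J

0.4351 J


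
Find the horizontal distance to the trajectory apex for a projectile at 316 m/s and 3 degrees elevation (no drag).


R = v0^2*sin(2*theta)/g = 316^2*sin(2*3°)/9.81 = 1064 m
apex_dist = R/2 = 1064/2 = 532 m

532 m


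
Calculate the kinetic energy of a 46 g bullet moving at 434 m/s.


E = 0.5*m*v^2 = 0.5*0.046*434^2 = 4332 J

4332 J


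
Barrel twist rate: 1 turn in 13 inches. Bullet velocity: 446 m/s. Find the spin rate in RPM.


twist_m = 13*0.0254 = 0.3302 m
spin = v/twist = 446/0.3302 = 1350.697 rev/s
RPM = spin*60 = 1350.697*60 ≈ 81042 RPM

81042 RPM


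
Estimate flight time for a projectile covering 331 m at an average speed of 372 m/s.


t = d/v = 331/372 = 0.8898 s

0.8898 s


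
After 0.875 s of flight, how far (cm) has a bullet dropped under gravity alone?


drop = 0.5*g*t^2 = 0.5*9.81*0.875^2 = 3.75539 m ≈ 375.5 cm

375.5 cm


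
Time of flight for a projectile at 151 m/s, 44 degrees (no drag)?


T = 2*v0*sin(theta)/g = 2*151*sin(44°)/9.81 = 21.38 s

21.38 s


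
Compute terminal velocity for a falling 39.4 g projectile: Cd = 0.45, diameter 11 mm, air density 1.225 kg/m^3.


A = pi*(d/2)^2 = pi*(11/2000)^2 = 9.50332e-05 m^2
vt = sqrt(2mg/(Cd*rho*A)) = sqrt(2*0.0394*9.81/(0.45 * 1.225 * 9.50332e-05)) = 121.5 m/s

121.5 m/s


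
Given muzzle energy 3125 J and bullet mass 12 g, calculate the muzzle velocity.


v = sqrt(2*E/m) = sqrt(2*3125/0.012) = 721.7 m/s

721.7 m/s


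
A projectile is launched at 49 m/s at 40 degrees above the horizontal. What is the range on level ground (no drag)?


R = v0^2 * sin(2*theta) / g = 49^2 * sin(2*40°) / 9.81 = 241 m

241 m


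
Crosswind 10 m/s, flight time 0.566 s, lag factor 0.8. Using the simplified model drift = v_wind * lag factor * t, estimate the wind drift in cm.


drift = v_wind * lag * t = 10 * 0.8 * 0.566 = 4.528 m ≈ 452.8 cm

452.8 cm


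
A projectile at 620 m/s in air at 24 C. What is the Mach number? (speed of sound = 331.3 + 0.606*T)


a = 331.3 + 0.606*(24) = 345.844 m/s
M = v/a = 620/345.844 = 1.793

1.793


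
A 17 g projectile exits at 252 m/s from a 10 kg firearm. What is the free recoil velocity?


v_recoil = m_p * v_p / m_gun = 0.017 * 252 / 10 = 0.4284 m/s

0.4284 m/s


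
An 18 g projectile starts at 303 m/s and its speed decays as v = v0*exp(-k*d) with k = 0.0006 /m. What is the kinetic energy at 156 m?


v = v0*exp(-k*d) = 303*exp(-0.0006*156) = 275.926 m/s
E = 0.5*m*v^2 = 0.5*0.018*275.926^2 = 685.2 J

685.2 J


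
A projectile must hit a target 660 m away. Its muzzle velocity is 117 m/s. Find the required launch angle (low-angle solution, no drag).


sin(2*theta) = R*g/v0^2 = 660*9.81/117^2 = 0.472978, theta = arcsin(0.472978)/2 = 14.11°

14.11 degrees


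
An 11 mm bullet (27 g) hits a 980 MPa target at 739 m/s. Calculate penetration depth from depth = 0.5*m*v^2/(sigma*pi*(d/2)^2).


A = pi*(d/2)^2 = pi*(11/2)^2 = 95.0332 mm^2
E = 0.5*m*v^2 = 0.5*0.027*739^2 = 7372.63 J
depth = E/(sigma*A) = 7372.63 J / (980 MPa * 95.0332 mm^2) = 7372.63/(980 * 95.0332) m = 0.0791628 m ≈ 79.16 mm

79.16 mm


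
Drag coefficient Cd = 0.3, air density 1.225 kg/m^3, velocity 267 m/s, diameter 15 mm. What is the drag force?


A = pi*(d/2)^2 = pi*(15/2000)^2 = 1.76715e-04 m^2
Fd = 0.5*Cd*rho*A*v^2 = 0.5*0.3*1.225*1.76715e-04*267^2 = 2.315 N

2.315 N


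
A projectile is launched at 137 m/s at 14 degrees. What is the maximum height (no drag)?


H = (v0*sin(theta))^2 / (2g) = (137*sin(14°))^2 / (2*9.81) = 55.99 m

55.99 m


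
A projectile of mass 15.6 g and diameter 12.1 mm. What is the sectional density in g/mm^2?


SD = m/d^2 = 15.6/12.1^2 = 0.1066 g/mm^2

0.1066 g/mm^2


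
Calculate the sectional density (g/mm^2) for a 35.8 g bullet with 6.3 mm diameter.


SD = m/d^2 = 35.8/6.3^2 = 0.902 g/mm^2

0.902 g/mm^2


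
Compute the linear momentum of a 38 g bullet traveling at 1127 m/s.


p = m*v = 0.038*1127 = 42.83 kg·m/s

42.83 kg·m/s


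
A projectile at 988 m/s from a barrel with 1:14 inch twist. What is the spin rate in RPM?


twist_m = 14*0.0254 = 0.3556 m
spin = v/twist = 988/0.3556 = 2778.403 rev/s
RPM = spin*60 = 2778.403*60 ≈ 166704 RPM

166704 RPM


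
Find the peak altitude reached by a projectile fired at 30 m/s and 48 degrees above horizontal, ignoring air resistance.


H = (v0*sin(theta))^2 / (2g) = (30*sin(48°))^2 / (2*9.81) = 25.33 m

25.33 m


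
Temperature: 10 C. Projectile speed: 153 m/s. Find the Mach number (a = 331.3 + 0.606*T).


a = 331.3 + 0.606*(10) = 337.36 m/s
M = v/a = 153/337.36 = 0.4535

0.4535


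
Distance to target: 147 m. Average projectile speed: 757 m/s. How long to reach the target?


t = d/v = 147/757 = 0.1942 s

0.1942 s


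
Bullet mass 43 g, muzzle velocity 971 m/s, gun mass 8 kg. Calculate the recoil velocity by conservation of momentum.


v_recoil = m_p * v_p / m_gun = 0.043 * 971 / 8 = 5.219 m/s

5.219 m/s


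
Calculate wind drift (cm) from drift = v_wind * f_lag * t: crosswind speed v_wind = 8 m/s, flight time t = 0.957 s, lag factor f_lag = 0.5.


drift = v_wind * lag * t = 8 * 0.5 * 0.957 = 3.828 m ≈ 382.8 cm

382.8 cm


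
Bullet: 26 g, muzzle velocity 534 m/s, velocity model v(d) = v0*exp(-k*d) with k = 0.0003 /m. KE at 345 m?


v = v0*exp(-k*d) = 534*exp(-0.0003*345) = 481.495 m/s
E = 0.5*m*v^2 = 0.5*0.026*481.495^2 = 3014 J

3014 J


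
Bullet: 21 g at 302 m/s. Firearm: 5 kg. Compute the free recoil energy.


v_r = m_p*v_p/m_gun = 0.021*302/5 = 1.2684 m/s, E_r = 0.5*m_gun*v_r^2 = 0.5*5*1.2684^2 = 4.022 J

4.022 J


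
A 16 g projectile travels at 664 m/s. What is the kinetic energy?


E = 0.5*m*v^2 = 0.5*0.016*664^2 = 3527 J

3527 J


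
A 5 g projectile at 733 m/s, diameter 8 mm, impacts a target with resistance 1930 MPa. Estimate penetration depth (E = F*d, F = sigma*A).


A = pi*(d/2)^2 = pi*(8/2)^2 = 50.2655 mm^2
E = 0.5*m*v^2 = 0.5*0.005*733^2 = 1343.22 J
depth = E/(sigma*A) = 1343.22 J / (1930 MPa * 50.2655 mm^2) = 1343.22/(1930 * 50.2655) m = 0.0138459 m ≈ 13.85 mm

13.85 mm


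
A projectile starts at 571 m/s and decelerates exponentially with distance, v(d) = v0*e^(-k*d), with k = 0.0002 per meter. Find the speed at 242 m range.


v = v0*exp(-k*d) = 571*exp(-0.0002*242) = 544 m/s

544 m/s


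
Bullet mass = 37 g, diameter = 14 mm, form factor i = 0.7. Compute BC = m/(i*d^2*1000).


BC = m/(i*d^2*1000) = 37/(0.7 * 14^2 * 1000) = 0.0002697

0.0002697


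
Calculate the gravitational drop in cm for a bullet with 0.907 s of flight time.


drop = 0.5*g*t^2 = 0.5*9.81*0.907^2 = 4.03509 m ≈ 403.5 cm

403.5 cm


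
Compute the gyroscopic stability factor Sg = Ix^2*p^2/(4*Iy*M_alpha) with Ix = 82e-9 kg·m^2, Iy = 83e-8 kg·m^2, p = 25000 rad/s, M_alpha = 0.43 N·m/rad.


Sg = Ix^2 * p^2 / (4 * Iy * M_alpha) = (82e-9)^2 * 25000^2 / (4 * 83e-8 * 0.43) = 2.944

2.944


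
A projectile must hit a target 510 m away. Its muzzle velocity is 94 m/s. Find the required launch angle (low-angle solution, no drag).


sin(2*theta) = R*g/v0^2 = 510*9.81/94^2 = 0.566218, theta = arcsin(0.566218)/2 = 17.24°

17.24 degrees


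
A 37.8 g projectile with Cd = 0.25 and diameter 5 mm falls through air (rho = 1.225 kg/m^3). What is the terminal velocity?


A = pi*(d/2)^2 = pi*(5/2000)^2 = 1.96350e-05 m^2
vt = sqrt(2mg/(Cd*rho*A)) = sqrt(2*0.0378*9.81/(0.25 * 1.225 * 1.96350e-05)) = 351.2 m/s

351.2 m/s


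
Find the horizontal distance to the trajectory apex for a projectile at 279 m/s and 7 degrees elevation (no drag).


R = v0^2*sin(2*theta)/g = 279^2*sin(2*7°)/9.81 = 1919.62 m
apex_dist = R/2 = 1919.62/2 = 959.8 m

959.8 m


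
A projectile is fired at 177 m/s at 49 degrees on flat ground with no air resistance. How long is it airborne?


T = 2*v0*sin(theta)/g = 2*177*sin(49°)/9.81 = 27.23 s

27.23 s


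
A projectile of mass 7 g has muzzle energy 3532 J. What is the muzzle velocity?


v = sqrt(2*E/m) = sqrt(2*3532/0.007) = 1005 m/s

1005 m/s


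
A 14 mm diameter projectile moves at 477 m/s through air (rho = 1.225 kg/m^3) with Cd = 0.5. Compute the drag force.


A = pi*(d/2)^2 = pi*(14/2000)^2 = 1.53938e-04 m^2
Fd = 0.5*Cd*rho*A*v^2 = 0.5*0.5*1.225*1.53938e-04*477^2 = 10.73 N

10.73 N


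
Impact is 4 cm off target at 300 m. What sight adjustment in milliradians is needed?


1 mrad subtends 1 cm per 10 m of range, so adj = error_cm / (dist_m / 10) = 4 / (300/10) = 0.1333 mrad

0.1333 mrad


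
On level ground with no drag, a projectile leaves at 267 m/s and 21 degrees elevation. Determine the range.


R = v0^2 * sin(2*theta) / g = 267^2 * sin(2*21°) / 9.81 = 4863 m

4863 m


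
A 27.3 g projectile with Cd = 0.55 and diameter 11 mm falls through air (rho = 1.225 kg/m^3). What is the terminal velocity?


A = pi*(d/2)^2 = pi*(11/2000)^2 = 9.50332e-05 m^2
vt = sqrt(2mg/(Cd*rho*A)) = sqrt(2*0.0273*9.81/(0.55 * 1.225 * 9.50332e-05)) = 91.46 m/s

91.46 m/s


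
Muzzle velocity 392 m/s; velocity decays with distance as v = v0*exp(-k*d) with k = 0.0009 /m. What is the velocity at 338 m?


v = v0*exp(-k*d) = 392*exp(-0.0009*338) = 289.2 m/s

289.2 m/s


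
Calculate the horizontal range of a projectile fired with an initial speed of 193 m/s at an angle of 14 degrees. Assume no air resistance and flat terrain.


R = v0^2 * sin(2*theta) / g = 193^2 * sin(2*14°) / 9.81 = 1783 m

1783 m


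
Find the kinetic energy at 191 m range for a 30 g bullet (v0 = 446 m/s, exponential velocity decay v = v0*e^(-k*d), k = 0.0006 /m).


v = v0*exp(-k*d) = 446*exp(-0.0006*191) = 397.708 m/s
E = 0.5*m*v^2 = 0.5*0.03*397.708^2 = 2373 J

2373 J


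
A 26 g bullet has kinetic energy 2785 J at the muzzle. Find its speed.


v = sqrt(2*E/m) = sqrt(2*2785/0.026) = 462.9 m/s

462.9 m/s


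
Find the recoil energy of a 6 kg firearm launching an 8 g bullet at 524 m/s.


v_r = m_p*v_p/m_gun = 0.008*524/6 = 0.698667 m/s, E_r = 0.5*m_gun*v_r^2 = 0.5*6*0.698667^2 = 1.464 J

1.464 J


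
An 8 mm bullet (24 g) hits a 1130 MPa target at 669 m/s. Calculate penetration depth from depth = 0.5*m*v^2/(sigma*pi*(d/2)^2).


A = pi*(d/2)^2 = pi*(8/2)^2 = 50.2655 mm^2
E = 0.5*m*v^2 = 0.5*0.024*669^2 = 5370.73 J
depth = E/(sigma*A) = 5370.73 J / (1130 MPa * 50.2655 mm^2) = 5370.73/(1130 * 50.2655) m = 0.0945551 m ≈ 94.56 mm

94.56 mm


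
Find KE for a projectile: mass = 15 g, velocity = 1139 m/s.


E = 0.5*m*v^2 = 0.5*0.015*1139^2 = 9730 J

9730 J


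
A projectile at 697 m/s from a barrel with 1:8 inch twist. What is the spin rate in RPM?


twist_m = 8*0.0254 = 0.2032 m
spin = v/twist = 697/0.2032 = 3430.118 rev/s
RPM = spin*60 = 3430.118*60 ≈ 205807 RPM

205807 RPM


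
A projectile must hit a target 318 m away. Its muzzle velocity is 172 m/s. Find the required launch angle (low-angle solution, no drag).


sin(2*theta) = R*g/v0^2 = 318*9.81/172^2 = 0.105448, theta = arcsin(0.105448)/2 = 3.026°

3.026 degrees


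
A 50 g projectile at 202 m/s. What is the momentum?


p = m*v = 0.05*202 = 10.1 kg·m/s

10.1 kg·m/s


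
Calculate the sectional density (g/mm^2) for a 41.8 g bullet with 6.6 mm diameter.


SD = m/d^2 = 41.8/6.6^2 = 0.9596 g/mm^2

0.9596 g/mm^2


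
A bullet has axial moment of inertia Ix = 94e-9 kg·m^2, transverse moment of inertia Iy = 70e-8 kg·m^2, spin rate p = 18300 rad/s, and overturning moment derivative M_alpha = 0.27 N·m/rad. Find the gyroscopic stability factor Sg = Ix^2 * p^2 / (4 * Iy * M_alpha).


Sg = Ix^2 * p^2 / (4 * Iy * M_alpha) = (94e-9)^2 * 18300^2 / (4 * 70e-8 * 0.27) = 3.914

3.914


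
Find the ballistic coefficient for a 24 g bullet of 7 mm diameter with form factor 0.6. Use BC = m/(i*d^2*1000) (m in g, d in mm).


BC = m/(i*d^2*1000) = 24/(0.6 * 7^2 * 1000) = 0.0008163

0.0008163


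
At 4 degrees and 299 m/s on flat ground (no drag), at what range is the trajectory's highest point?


R = v0^2*sin(2*theta)/g = 299^2*sin(2*4°)/9.81 = 1268.32 m
apex_dist = R/2 = 1268.32/2 = 634.2 m

634.2 m


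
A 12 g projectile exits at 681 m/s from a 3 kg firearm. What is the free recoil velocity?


v_recoil = m_p * v_p / m_gun = 0.012 * 681 / 3 = 2.724 m/s

2.724 m/s


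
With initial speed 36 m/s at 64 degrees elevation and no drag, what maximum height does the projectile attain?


H = (v0*sin(theta))^2 / (2g) = (36*sin(64°))^2 / (2*9.81) = 53.36 m

53.36 m


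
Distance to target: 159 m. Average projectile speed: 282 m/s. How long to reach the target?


t = d/v = 159/282 = 0.5638 s

0.5638 s


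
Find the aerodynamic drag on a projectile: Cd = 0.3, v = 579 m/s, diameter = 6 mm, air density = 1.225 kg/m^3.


A = pi*(d/2)^2 = pi*(6/2000)^2 = 2.82743e-05 m^2
Fd = 0.5*Cd*rho*A*v^2 = 0.5*0.3*1.225*2.82743e-05*579^2 = 1.742 N

1.742 N


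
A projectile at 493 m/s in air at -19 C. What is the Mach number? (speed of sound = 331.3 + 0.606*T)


a = 331.3 + 0.606*(-19) = 319.786 m/s
M = v/a = 493/319.786 = 1.542

1.542


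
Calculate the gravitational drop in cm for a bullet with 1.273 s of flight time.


drop = 0.5*g*t^2 = 0.5*9.81*1.273^2 = 7.94869 m ≈ 794.9 cm

794.9 cm


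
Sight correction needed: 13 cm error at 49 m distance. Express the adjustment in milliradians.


1 mrad subtends 1 cm per 10 m of range, so adj = error_cm / (dist_m / 10) = 13 / (49/10) = 2.653 mrad

2.653 mrad


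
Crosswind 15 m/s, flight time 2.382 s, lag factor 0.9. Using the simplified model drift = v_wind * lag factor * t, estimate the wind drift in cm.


drift = v_wind * lag * t = 15 * 0.9 * 2.382 = 32.157 m ≈ 3216 cm

3216 cm


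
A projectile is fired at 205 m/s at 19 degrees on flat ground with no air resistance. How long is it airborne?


T = 2*v0*sin(theta)/g = 2*205*sin(19°)/9.81 = 13.61 s

13.61 s


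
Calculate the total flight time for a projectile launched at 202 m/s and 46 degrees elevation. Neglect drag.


T = 2*v0*sin(theta)/g = 2*202*sin(46°)/9.81 = 29.62 s

29.62 s


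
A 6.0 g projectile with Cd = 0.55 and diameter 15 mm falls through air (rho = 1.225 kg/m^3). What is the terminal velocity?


A = pi*(d/2)^2 = pi*(15/2000)^2 = 1.76715e-04 m^2
vt = sqrt(2mg/(Cd*rho*A)) = sqrt(2*0.006*9.81/(0.55 * 1.225 * 1.76715e-04)) = 31.44 m/s

31.44 m/s


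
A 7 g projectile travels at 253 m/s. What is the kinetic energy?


E = 0.5*m*v^2 = 0.5*0.007*253^2 = 224 J

224 J


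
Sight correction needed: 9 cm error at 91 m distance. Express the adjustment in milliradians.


1 mrad subtends 1 cm per 10 m of range, so adj = error_cm / (dist_m / 10) = 9 / (91/10) = 0.989 mrad

0.989 mrad


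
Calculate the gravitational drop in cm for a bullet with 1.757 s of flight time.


drop = 0.5*g*t^2 = 0.5*9.81*1.757^2 = 15.142 m ≈ 1514 cm

1514 cm


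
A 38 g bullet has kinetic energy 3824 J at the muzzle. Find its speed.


v = sqrt(2*E/m) = sqrt(2*3824/0.038) = 448.6 m/s

448.6 m/s


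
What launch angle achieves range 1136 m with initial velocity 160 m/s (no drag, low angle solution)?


sin(2*theta) = R*g/v0^2 = 1136*9.81/160^2 = 0.435319, theta = arcsin(0.435319)/2 = 12.9°

12.9 degrees


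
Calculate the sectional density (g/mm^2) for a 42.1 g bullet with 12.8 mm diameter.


SD = m/d^2 = 42.1/12.8^2 = 0.257 g/mm^2

0.257 g/mm^2


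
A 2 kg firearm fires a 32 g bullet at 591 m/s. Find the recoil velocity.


v_recoil = m_p * v_p / m_gun = 0.032 * 591 / 2 = 9.456 m/s

9.456 m/s


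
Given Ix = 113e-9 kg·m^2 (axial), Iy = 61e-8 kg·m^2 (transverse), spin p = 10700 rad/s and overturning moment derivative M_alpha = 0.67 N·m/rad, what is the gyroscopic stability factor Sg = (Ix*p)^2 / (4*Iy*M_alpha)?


Sg = Ix^2 * p^2 / (4 * Iy * M_alpha) = (113e-9)^2 * 10700^2 / (4 * 61e-8 * 0.67) = 0.8943

0.8943


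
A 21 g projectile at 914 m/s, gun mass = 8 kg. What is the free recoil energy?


v_r = m_p*v_p/m_gun = 0.021*914/8 = 2.39925 m/s, E_r = 0.5*m_gun*v_r^2 = 0.5*8*2.39925^2 = 23.03 J

23.03 J


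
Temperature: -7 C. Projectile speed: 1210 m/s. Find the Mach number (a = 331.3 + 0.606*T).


a = 331.3 + 0.606*(-7) = 327.058 m/s
M = v/a = 1210/327.058 = 3.7

3.7


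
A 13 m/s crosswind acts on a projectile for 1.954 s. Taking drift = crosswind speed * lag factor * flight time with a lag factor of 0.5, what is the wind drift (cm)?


drift = v_wind * lag * t = 13 * 0.5 * 1.954 = 12.701 m ≈ 1270 cm

1270 cm


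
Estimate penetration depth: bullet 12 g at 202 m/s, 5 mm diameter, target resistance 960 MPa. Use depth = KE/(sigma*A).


A = pi*(d/2)^2 = pi*(5/2)^2 = 19.635 mm^2
E = 0.5*m*v^2 = 0.5*0.012*202^2 = 244.824 J
depth = E/(sigma*A) = 244.824 J / (960 MPa * 19.635 mm^2) = 244.824/(960 * 19.635) m = 0.0129883 m ≈ 12.99 mm

12.99 mm


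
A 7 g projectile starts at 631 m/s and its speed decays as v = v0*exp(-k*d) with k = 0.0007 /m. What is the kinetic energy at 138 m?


v = v0*exp(-k*d) = 631*exp(-0.0007*138) = 572.897 m/s
E = 0.5*m*v^2 = 0.5*0.007*572.897^2 = 1149 J

1149 J


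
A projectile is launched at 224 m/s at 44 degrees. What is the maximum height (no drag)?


H = (v0*sin(theta))^2 / (2g) = (224*sin(44°))^2 / (2*9.81) = 1234 m

1234 m


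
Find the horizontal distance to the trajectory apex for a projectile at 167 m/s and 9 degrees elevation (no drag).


R = v0^2*sin(2*theta)/g = 167^2*sin(2*9°)/9.81 = 878.509 m
apex_dist = R/2 = 878.509/2 = 439.3 m

439.3 m


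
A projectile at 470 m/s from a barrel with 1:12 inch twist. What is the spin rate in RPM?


twist_m = 12*0.0254 = 0.3048 m
spin = v/twist = 470/0.3048 = 1541.995 rev/s
RPM = spin*60 = 1541.995*60 ≈ 92520 RPM

92520 RPM


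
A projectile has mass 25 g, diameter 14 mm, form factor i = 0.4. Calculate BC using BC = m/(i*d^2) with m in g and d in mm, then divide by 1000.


BC = m/(i*d^2*1000) = 25/(0.4 * 14^2 * 1000) = 0.0003189

0.0003189


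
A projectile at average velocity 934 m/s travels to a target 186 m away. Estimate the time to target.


t = d/v = 186/934 = 0.1991 s

0.1991 s


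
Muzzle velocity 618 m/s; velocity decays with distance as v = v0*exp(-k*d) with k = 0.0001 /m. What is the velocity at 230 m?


v = v0*exp(-k*d) = 618*exp(-0.0001*230) = 603.9 m/s

603.9 m/s


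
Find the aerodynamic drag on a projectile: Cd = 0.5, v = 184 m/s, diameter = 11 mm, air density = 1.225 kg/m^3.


A = pi*(d/2)^2 = pi*(11/2000)^2 = 9.50332e-05 m^2
Fd = 0.5*Cd*rho*A*v^2 = 0.5*0.5*1.225*9.50332e-05*184^2 = 0.9853 N

0.9853 N


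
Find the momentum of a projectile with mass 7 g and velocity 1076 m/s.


p = m*v = 0.007*1076 = 7.532 kg·m/s

7.532 kg·m/s


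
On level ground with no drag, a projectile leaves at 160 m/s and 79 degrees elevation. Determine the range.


R = v0^2 * sin(2*theta) / g = 160^2 * sin(2*79°) / 9.81 = 977.6 m

977.6 m


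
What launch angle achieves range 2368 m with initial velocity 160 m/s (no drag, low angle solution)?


sin(2*theta) = R*g/v0^2 = 2368*9.81/160^2 = 0.907425, theta = arcsin(0.907425)/2 = 32.58°

32.58 degrees


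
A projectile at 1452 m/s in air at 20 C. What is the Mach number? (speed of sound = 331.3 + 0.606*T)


a = 331.3 + 0.606*(20) = 343.42 m/s
M = v/a = 1452/343.42 = 4.228

4.228


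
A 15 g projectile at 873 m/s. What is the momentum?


p = m*v = 0.015*873 = 13.09 kg·m/s

13.09 kg·m/s


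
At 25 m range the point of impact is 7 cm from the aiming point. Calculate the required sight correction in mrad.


1 mrad subtends 1 cm per 10 m of range, so adj = error_cm / (dist_m / 10) = 7 / (25/10) = 2.8 mrad

2.8 mrad


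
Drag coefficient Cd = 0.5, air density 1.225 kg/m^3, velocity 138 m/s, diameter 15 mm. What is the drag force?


A = pi*(d/2)^2 = pi*(15/2000)^2 = 1.76715e-04 m^2
Fd = 0.5*Cd*rho*A*v^2 = 0.5*0.5*1.225*1.76715e-04*138^2 = 1.031 N

1.031 N


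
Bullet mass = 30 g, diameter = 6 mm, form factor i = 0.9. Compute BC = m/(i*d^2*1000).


BC = m/(i*d^2*1000) = 30/(0.9 * 6^2 * 1000) = 0.0009259

0.0009259


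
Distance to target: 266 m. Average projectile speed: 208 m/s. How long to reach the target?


t = d/v = 266/208 = 1.279 s

1.279 s


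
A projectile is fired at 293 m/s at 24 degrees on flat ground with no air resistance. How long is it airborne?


T = 2*v0*sin(theta)/g = 2*293*sin(24°)/9.81 = 24.3 s

24.3 s


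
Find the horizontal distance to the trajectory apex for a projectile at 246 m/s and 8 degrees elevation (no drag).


R = v0^2*sin(2*theta)/g = 246^2*sin(2*8°)/9.81 = 1700.35 m
apex_dist = R/2 = 1700.35/2 = 850.2 m

850.2 m


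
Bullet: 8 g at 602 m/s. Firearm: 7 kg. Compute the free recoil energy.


v_r = m_p*v_p/m_gun = 0.008*602/7 = 0.688 m/s, E_r = 0.5*m_gun*v_r^2 = 0.5*7*0.688^2 = 1.657 J

1.657 J


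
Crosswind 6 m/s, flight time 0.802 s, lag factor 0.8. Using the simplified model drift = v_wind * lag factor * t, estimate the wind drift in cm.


drift = v_wind * lag * t = 6 * 0.8 * 0.802 = 3.8496 m ≈ 385 cm

385 cm


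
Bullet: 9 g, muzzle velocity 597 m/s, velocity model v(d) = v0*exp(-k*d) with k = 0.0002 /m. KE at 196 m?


v = v0*exp(-k*d) = 597*exp(-0.0002*196) = 574.05 m/s
E = 0.5*m*v^2 = 0.5*0.009*574.05^2 = 1483 J

1483 J


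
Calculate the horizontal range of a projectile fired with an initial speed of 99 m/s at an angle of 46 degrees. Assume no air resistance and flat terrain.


R = v0^2 * sin(2*theta) / g = 99^2 * sin(2*46°) / 9.81 = 998.5 m

998.5 m


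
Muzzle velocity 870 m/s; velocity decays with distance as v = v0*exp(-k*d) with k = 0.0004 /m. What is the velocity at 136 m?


v = v0*exp(-k*d) = 870*exp(-0.0004*136) = 823.9 m/s

823.9 m/s


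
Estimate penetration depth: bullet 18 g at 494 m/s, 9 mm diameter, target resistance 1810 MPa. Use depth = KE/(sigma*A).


A = pi*(d/2)^2 = pi*(9/2)^2 = 63.6173 mm^2
E = 0.5*m*v^2 = 0.5*0.018*494^2 = 2196.32 J
depth = E/(sigma*A) = 2196.32 J / (1810 MPa * 63.6173 mm^2) = 2196.32/(1810 * 63.6173) m = 0.0190741 m ≈ 19.07 mm

19.07 mm


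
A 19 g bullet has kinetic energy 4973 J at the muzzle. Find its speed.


v = sqrt(2*E/m) = sqrt(2*4973/0.019) = 723.5 m/s

723.5 m/s


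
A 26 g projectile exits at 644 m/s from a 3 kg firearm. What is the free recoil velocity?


v_recoil = m_p * v_p / m_gun = 0.026 * 644 / 3 = 5.581 m/s

5.581 m/s


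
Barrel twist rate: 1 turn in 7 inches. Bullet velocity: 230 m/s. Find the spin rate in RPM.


twist_m = 7*0.0254 = 0.1778 m
spin = v/twist = 230/0.1778 = 1293.588 rev/s
RPM = spin*60 = 1293.588*60 ≈ 77615 RPM

77615 RPM


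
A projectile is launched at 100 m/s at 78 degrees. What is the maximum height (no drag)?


H = (v0*sin(theta))^2 / (2g) = (100*sin(78°))^2 / (2*9.81) = 487.7 m

487.7 m


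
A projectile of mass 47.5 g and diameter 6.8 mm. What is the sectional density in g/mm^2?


SD = m/d^2 = 47.5/6.8^2 = 1.027 g/mm^2

1.027 g/mm^2


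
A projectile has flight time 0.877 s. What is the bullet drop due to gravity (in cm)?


drop = 0.5*g*t^2 = 0.5*9.81*0.877^2 = 3.77258 m ≈ 377.3 cm

377.3 cm


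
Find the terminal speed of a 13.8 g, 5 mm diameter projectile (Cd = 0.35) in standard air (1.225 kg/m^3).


A = pi*(d/2)^2 = pi*(5/2000)^2 = 1.96350e-05 m^2
vt = sqrt(2mg/(Cd*rho*A)) = sqrt(2*0.0138*9.81/(0.35 * 1.225 * 1.96350e-05)) = 179.3 m/s

179.3 m/s


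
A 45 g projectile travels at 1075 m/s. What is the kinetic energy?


E = 0.5*m*v^2 = 0.5*0.045*1075^2 = 26002 J

26002 J


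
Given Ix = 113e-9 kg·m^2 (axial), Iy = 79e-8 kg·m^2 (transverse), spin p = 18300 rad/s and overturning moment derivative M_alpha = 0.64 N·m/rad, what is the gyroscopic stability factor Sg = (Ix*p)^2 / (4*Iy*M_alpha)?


Sg = Ix^2 * p^2 / (4 * Iy * M_alpha) = (113e-9)^2 * 18300^2 / (4 * 79e-8 * 0.64) = 2.114

2.114


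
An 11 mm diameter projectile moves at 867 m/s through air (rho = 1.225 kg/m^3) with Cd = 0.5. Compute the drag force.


A = pi*(d/2)^2 = pi*(11/2000)^2 = 9.50332e-05 m^2
Fd = 0.5*Cd*rho*A*v^2 = 0.5*0.5*1.225*9.50332e-05*867^2 = 21.88 N

21.88 N


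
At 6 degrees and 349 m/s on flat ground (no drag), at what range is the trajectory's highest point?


R = v0^2*sin(2*theta)/g = 349^2*sin(2*6°)/9.81 = 2581.43 m
apex_dist = R/2 = 2581.43/2 = 1291 m

1291 m


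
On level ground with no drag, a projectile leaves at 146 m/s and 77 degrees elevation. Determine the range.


R = v0^2 * sin(2*theta) / g = 146^2 * sin(2*77°) / 9.81 = 952.5 m

952.5 m


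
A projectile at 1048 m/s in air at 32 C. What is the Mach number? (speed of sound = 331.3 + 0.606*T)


a = 331.3 + 0.606*(32) = 350.692 m/s
M = v/a = 1048/350.692 = 2.988

2.988


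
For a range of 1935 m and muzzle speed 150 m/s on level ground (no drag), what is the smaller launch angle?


sin(2*theta) = R*g/v0^2 = 1935*9.81/150^2 = 0.84366, theta = arcsin(0.84366)/2 = 28.76°

28.76 degrees


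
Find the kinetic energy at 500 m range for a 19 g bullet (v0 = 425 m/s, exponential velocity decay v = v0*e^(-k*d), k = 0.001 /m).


v = v0*exp(-k*d) = 425*exp(-0.001*500) = 257.776 m/s
E = 0.5*m*v^2 = 0.5*0.019*257.776^2 = 631.3 J

631.3 J


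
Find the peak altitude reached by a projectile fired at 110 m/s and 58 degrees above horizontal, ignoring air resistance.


H = (v0*sin(theta))^2 / (2g) = (110*sin(58°))^2 / (2*9.81) = 443.5 m

443.5 m


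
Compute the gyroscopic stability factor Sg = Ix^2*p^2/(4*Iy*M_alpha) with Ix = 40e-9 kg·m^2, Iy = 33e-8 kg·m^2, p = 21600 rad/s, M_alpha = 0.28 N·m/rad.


Sg = Ix^2 * p^2 / (4 * Iy * M_alpha) = (40e-9)^2 * 21600^2 / (4 * 33e-8 * 0.28) = 2.02

2.02


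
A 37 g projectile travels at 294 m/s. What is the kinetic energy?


E = 0.5*m*v^2 = 0.5*0.037*294^2 = 1599 J

1599 J


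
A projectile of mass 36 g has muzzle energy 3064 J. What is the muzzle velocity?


v = sqrt(2*E/m) = sqrt(2*3064/0.036) = 412.6 m/s

412.6 m/s


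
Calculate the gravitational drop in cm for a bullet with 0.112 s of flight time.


drop = 0.5*g*t^2 = 0.5*9.81*0.112^2 = 0.0615283 m ≈ 6.153 cm

6.153 cm


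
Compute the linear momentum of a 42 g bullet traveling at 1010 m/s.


p = m*v = 0.042*1010 = 42.42 kg·m/s

42.42 kg·m/s


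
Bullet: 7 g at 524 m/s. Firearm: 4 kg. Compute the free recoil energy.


v_r = m_p*v_p/m_gun = 0.007*524/4 = 0.917 m/s, E_r = 0.5*m_gun*v_r^2 = 0.5*4*0.917^2 = 1.682 J

1.682 J


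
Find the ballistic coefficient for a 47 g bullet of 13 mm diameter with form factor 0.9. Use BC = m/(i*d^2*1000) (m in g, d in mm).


BC = m/(i*d^2*1000) = 47/(0.9 * 13^2 * 1000) = 0.000309

0.000309


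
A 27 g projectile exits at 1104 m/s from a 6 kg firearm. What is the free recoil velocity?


v_recoil = m_p * v_p / m_gun = 0.027 * 1104 / 6 = 4.968 m/s

4.968 m/s


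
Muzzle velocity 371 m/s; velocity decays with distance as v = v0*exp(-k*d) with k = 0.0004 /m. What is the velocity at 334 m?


v = v0*exp(-k*d) = 371*exp(-0.0004*334) = 324.6 m/s

324.6 m/s


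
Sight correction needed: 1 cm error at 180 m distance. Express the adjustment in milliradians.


1 mrad subtends 1 cm per 10 m of range, so adj = error_cm / (dist_m / 10) = 1 / (180/10) = 0.05556 mrad

0.05556 mrad


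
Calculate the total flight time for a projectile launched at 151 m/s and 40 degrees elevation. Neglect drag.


T = 2*v0*sin(theta)/g = 2*151*sin(40°)/9.81 = 19.79 s

19.79 s


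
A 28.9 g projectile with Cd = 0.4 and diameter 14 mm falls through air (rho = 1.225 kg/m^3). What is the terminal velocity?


A = pi*(d/2)^2 = pi*(14/2000)^2 = 1.53938e-04 m^2
vt = sqrt(2mg/(Cd*rho*A)) = sqrt(2*0.0289*9.81/(0.4 * 1.225 * 1.53938e-04)) = 86.7 m/s

86.7 m/s


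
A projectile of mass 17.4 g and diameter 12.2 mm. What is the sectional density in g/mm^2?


SD = m/d^2 = 17.4/12.2^2 = 0.1169 g/mm^2

0.1169 g/mm^2


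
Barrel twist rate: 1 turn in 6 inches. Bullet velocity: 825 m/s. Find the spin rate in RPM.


twist_m = 6*0.0254 = 0.1524 m
spin = v/twist = 825/0.1524 = 5413.386 rev/s
RPM = spin*60 = 5413.386*60 ≈ 324803 RPM

324803 RPM


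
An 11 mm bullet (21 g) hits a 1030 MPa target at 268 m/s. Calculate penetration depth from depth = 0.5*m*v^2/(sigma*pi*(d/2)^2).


A = pi*(d/2)^2 = pi*(11/2)^2 = 95.0332 mm^2
E = 0.5*m*v^2 = 0.5*0.021*268^2 = 754.152 J
depth = E/(sigma*A) = 754.152 J / (1030 MPa * 95.0332 mm^2) = 754.152/(1030 * 95.0332) m = 0.00770453 m ≈ 7.705 mm

7.705 mm


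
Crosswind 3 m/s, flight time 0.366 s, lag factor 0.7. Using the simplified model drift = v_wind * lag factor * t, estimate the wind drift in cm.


drift = v_wind * lag * t = 3 * 0.7 * 0.366 = 0.7686 m ≈ 76.86 cm

76.86 cm


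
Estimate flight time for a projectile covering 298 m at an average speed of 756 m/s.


t = d/v = 298/756 = 0.3942 s

0.3942 s


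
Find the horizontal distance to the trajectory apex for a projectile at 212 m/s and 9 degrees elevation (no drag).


R = v0^2*sin(2*theta)/g = 212^2*sin(2*9°)/9.81 = 1415.75 m
apex_dist = R/2 = 1415.75/2 = 707.9 m

707.9 m


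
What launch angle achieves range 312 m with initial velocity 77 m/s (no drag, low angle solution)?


sin(2*theta) = R*g/v0^2 = 312*9.81/77^2 = 0.516229, theta = arcsin(0.516229)/2 = 15.54°

15.54 degrees


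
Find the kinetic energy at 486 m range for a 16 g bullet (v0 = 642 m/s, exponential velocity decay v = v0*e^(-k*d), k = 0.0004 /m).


v = v0*exp(-k*d) = 642*exp(-0.0004*486) = 528.577 m/s
E = 0.5*m*v^2 = 0.5*0.016*528.577^2 = 2235 J

2235 J


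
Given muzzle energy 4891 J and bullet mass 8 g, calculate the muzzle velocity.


v = sqrt(2*E/m) = sqrt(2*4891/0.008) = 1106 m/s

1106 m/s


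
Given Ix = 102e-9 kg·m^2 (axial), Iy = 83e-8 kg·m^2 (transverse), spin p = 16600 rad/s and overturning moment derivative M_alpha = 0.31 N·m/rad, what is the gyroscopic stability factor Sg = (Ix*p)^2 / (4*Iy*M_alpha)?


Sg = Ix^2 * p^2 / (4 * Iy * M_alpha) = (102e-9)^2 * 16600^2 / (4 * 83e-8 * 0.31) = 2.786

2.786


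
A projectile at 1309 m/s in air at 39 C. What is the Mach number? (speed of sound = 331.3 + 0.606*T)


a = 331.3 + 0.606*(39) = 354.934 m/s
M = v/a = 1309/354.934 = 3.688

3.688


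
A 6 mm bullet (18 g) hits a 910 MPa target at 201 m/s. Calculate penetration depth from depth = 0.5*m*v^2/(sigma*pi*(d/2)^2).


A = pi*(d/2)^2 = pi*(6/2)^2 = 28.2743 mm^2
E = 0.5*m*v^2 = 0.5*0.018*201^2 = 363.609 J
depth = E/(sigma*A) = 363.609 J / (910 MPa * 28.2743 mm^2) = 363.609/(910 * 28.2743) m = 0.0141319 m ≈ 14.13 mm

14.13 mm


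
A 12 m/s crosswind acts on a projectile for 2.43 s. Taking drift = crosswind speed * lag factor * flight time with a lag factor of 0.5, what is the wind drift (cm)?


drift = v_wind * lag * t = 12 * 0.5 * 2.43 = 14.58 m ≈ 1458 cm

1458 cm


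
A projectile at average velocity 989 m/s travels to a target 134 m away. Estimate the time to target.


t = d/v = 134/989 = 0.1355 s

0.1355 s


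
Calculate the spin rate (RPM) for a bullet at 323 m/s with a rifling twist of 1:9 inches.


twist_m = 9*0.0254 = 0.2286 m
spin = v/twist = 323/0.2286 = 1412.948 rev/s
RPM = spin*60 = 1412.948*60 ≈ 84777 RPM

84777 RPM


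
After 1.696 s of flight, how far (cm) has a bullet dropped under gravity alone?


drop = 0.5*g*t^2 = 0.5*9.81*1.696^2 = 14.1088 m ≈ 1411 cm

1411 cm


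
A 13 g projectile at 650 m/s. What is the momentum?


p = m*v = 0.013*650 = 8.45 kg·m/s

8.45 kg·m/s


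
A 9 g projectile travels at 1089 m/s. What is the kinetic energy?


E = 0.5*m*v^2 = 0.5*0.009*1089^2 = 5337 J

5337 J


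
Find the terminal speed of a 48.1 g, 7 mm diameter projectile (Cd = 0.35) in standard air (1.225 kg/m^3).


A = pi*(d/2)^2 = pi*(7/2000)^2 = 3.84845e-05 m^2
vt = sqrt(2mg/(Cd*rho*A)) = sqrt(2*0.0481*9.81/(0.35 * 1.225 * 3.84845e-05)) = 239.2 m/s

239.2 m/s


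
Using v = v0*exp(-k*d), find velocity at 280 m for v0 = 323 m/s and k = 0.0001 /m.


v = v0*exp(-k*d) = 323*exp(-0.0001*280) = 314.1 m/s

314.1 m/s


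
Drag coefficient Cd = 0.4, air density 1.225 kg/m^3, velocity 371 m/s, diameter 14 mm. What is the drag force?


A = pi*(d/2)^2 = pi*(14/2000)^2 = 1.53938e-04 m^2
Fd = 0.5*Cd*rho*A*v^2 = 0.5*0.4*1.225*1.53938e-04*371^2 = 5.191 N

5.191 N


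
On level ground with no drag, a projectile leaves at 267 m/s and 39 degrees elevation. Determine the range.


R = v0^2 * sin(2*theta) / g = 267^2 * sin(2*39°) / 9.81 = 7108 m

7108 m


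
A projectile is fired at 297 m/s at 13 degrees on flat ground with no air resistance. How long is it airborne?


T = 2*v0*sin(theta)/g = 2*297*sin(13°)/9.81 = 13.62 s

13.62 s


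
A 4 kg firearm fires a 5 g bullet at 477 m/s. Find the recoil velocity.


v_recoil = m_p * v_p / m_gun = 0.005 * 477 / 4 = 0.5963 m/s

0.5963 m/s


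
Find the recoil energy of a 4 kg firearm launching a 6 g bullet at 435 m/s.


v_r = m_p*v_p/m_gun = 0.006*435/4 = 0.6525 m/s, E_r = 0.5*m_gun*v_r^2 = 0.5*4*0.6525^2 = 0.8515 J

0.8515 J
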